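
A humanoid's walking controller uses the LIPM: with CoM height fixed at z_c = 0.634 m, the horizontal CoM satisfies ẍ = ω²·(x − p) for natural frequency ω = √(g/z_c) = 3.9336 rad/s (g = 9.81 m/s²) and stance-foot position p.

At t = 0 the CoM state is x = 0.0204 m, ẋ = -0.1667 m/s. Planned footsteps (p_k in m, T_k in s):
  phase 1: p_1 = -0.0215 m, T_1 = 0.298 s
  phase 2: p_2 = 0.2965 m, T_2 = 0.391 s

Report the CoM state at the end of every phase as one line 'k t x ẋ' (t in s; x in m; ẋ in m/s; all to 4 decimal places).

phase 1: p=-0.0215, T=0.298, ωT=1.172213, cosh=1.769406, sinh=1.459725; start (x,ẋ)=(0.020400, -0.166700) → end (x,ẋ)=(-0.009223, -0.054371)
phase 2: p=0.2965, T=0.391, ωT=1.538038, cosh=2.435124, sinh=2.220322; start (x,ẋ)=(-0.009223, -0.054371) → end (x,ẋ)=(-0.478663, -2.802540)

1 0.2980 -0.0092 -0.0544
2 0.6890 -0.4787 -2.8025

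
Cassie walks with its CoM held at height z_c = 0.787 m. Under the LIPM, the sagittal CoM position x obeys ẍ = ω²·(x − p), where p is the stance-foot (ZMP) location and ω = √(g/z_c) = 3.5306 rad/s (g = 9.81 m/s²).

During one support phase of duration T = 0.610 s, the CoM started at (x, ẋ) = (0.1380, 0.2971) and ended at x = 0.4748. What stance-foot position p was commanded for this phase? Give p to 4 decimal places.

p = 0.1442

ωT = 3.5306·0.610 = 2.153666; cosh(ωT) = 4.366223, sinh(ωT) = 4.250165
x(T) = p + (x₀−p)·cosh(ωT) + (ẋ₀/ω)·sinh(ωT) ⇒ p·(1 − cosh) = x(T) − x₀·cosh − (ẋ₀/ω)·sinh
numerator   = 0.4748 − (0.1380)·4.366223 − (0.2971/3.5306)·4.250165 = -0.485390
denominator = 1 − 4.366223 = -3.366223
p = -0.485390 / -3.366223 = 0.1442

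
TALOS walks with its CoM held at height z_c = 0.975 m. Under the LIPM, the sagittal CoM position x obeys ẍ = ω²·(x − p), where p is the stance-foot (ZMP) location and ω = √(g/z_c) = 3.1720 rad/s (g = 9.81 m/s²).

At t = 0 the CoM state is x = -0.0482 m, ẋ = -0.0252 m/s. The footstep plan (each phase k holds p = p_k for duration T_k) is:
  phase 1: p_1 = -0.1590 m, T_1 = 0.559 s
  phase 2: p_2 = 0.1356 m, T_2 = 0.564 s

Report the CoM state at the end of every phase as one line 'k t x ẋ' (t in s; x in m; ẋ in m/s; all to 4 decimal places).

1 0.5590 0.1540 0.9287
2 1.1230 1.0436 3.0255

phase 1: p=-0.1590, T=0.559, ωT=1.773148, cosh=3.029581, sinh=2.859783; start (x,ẋ)=(-0.048200, -0.025200) → end (x,ẋ)=(0.153958, 0.928747)
phase 2: p=0.1356, T=0.564, ωT=1.789008, cosh=3.075320, sinh=2.908194; start (x,ẋ)=(0.153958, 0.928747) → end (x,ẋ)=(1.043563, 3.025543)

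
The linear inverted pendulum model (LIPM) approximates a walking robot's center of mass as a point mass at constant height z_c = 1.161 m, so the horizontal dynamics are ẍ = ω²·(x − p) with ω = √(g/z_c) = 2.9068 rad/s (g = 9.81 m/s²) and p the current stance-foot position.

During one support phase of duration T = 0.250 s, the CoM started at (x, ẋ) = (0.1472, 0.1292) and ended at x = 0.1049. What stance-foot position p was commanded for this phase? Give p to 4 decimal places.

p = 0.4282

ωT = 2.9068·0.250 = 0.726700; cosh(ωT) = 1.275873, sinh(ωT) = 0.792371
x(T) = p + (x₀−p)·cosh(ωT) + (ẋ₀/ω)·sinh(ωT) ⇒ p·(1 − cosh) = x(T) − x₀·cosh − (ẋ₀/ω)·sinh
numerator   = 0.1049 − (0.1472)·1.275873 − (0.1292/2.9068)·0.792371 = -0.118127
denominator = 1 − 1.275873 = -0.275873
p = -0.118127 / -0.275873 = 0.4282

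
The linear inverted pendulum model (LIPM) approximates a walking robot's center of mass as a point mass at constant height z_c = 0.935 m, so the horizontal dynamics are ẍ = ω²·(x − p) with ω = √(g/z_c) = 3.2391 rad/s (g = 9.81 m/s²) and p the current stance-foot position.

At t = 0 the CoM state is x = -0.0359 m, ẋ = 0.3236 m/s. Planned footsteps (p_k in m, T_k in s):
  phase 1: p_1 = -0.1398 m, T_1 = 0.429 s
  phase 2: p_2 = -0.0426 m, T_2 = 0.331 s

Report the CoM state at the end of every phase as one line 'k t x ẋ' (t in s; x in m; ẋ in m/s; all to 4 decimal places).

phase 1: p=-0.1398, T=0.429, ωT=1.389574, cosh=2.131161, sinh=1.881979; start (x,ẋ)=(-0.035900, 0.323600) → end (x,ẋ)=(0.269645, 1.323009)
phase 2: p=-0.0426, T=0.331, ωT=1.072142, cosh=1.631953, sinh=1.289678; start (x,ẋ)=(0.269645, 1.323009) → end (x,ẋ)=(0.993739, 3.463462)

1 0.4290 0.2696 1.3230
2 0.7600 0.9937 3.4635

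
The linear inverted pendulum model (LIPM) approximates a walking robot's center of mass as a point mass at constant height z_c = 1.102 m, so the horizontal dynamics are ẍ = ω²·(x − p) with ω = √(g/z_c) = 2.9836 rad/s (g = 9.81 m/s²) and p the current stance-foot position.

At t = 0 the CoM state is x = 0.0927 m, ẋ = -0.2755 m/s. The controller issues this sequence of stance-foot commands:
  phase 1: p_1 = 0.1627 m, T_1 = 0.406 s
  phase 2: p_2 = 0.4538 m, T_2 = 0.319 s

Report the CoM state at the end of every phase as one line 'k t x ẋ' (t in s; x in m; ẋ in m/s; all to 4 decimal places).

phase 1: p=0.1627, T=0.406, ωT=1.211342, cosh=1.827892, sinh=1.530095; start (x,ẋ)=(0.092700, -0.275500) → end (x,ẋ)=(-0.106538, -0.823148)
phase 2: p=0.4538, T=0.319, ωT=0.951768, cosh=1.488172, sinh=1.102114; start (x,ẋ)=(-0.106538, -0.823148) → end (x,ẋ)=(-0.684143, -3.067528)

1 0.4060 -0.1065 -0.8231
2 0.7250 -0.6841 -3.0675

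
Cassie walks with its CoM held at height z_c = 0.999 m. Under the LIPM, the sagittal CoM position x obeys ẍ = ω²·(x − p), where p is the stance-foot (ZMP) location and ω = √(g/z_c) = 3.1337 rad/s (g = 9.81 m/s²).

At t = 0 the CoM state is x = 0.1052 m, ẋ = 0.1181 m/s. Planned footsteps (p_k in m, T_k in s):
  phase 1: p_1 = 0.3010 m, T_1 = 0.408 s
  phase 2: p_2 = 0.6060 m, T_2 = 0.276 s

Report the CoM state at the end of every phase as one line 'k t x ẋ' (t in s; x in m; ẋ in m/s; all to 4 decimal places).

phase 1: p=0.3010, T=0.408, ωT=1.278550, cosh=1.934934, sinh=1.656493; start (x,ẋ)=(0.105200, 0.118100) → end (x,ẋ)=(-0.015432, -0.787873)
phase 2: p=0.6060, T=0.276, ωT=0.864901, cosh=1.397932, sinh=0.976839; start (x,ẋ)=(-0.015432, -0.787873) → end (x,ẋ)=(-0.508316, -3.003670)

1 0.4080 -0.0154 -0.7879
2 0.6840 -0.5083 -3.0037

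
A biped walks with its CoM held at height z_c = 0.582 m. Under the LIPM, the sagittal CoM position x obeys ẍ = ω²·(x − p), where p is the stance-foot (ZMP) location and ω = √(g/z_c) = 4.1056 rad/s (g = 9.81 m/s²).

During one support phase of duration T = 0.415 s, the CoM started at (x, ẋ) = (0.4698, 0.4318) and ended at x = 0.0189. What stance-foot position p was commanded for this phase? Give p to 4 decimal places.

p = 0.8670

ωT = 4.1056·0.415 = 1.703824; cosh(ωT) = 2.838453, sinh(ωT) = 2.656467
x(T) = p + (x₀−p)·cosh(ωT) + (ẋ₀/ω)·sinh(ωT) ⇒ p·(1 − cosh) = x(T) − x₀·cosh − (ẋ₀/ω)·sinh
numerator   = 0.0189 − (0.4698)·2.838453 − (0.4318/4.1056)·2.656467 = -1.593995
denominator = 1 − 2.838453 = -1.838453
p = -1.593995 / -1.838453 = 0.8670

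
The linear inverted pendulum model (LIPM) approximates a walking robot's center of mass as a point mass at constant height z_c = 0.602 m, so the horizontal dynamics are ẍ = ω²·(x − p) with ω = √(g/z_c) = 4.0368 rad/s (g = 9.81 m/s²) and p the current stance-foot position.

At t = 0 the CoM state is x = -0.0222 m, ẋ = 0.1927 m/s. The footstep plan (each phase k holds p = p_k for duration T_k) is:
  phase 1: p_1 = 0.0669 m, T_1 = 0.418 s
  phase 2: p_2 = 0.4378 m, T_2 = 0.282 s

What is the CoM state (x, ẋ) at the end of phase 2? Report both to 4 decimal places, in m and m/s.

phase 1: p=0.0669, T=0.418, ωT=1.687382, cosh=2.795158, sinh=2.610155; start (x,ẋ)=(-0.022200, 0.192700) → end (x,ẋ)=(-0.057551, -0.400191)
phase 2: p=0.4378, T=0.282, ωT=1.138378, cosh=1.721019, sinh=1.400681; start (x,ẋ)=(-0.057551, -0.400191) → end (x,ẋ)=(-0.553565, -3.489581)

x = -0.5536, ẋ = -3.4896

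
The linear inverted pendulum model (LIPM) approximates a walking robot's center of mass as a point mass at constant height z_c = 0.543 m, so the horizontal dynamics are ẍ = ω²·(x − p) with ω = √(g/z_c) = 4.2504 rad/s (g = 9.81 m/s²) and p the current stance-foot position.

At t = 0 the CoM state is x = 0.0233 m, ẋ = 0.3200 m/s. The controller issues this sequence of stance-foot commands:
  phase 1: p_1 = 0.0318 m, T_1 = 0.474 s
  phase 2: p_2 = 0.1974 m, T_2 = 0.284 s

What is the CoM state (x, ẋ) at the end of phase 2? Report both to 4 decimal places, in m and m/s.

x = 0.7314, ẋ = 2.4943

phase 1: p=0.0318, T=0.474, ωT=2.014690, cosh=3.815881, sinh=3.682519; start (x,ẋ)=(0.023300, 0.320000) → end (x,ẋ)=(0.276611, 1.088038)
phase 2: p=0.1974, T=0.284, ωT=1.207114, cosh=1.821439, sinh=1.522380; start (x,ẋ)=(0.276611, 1.088038) → end (x,ẋ)=(0.731384, 2.494348)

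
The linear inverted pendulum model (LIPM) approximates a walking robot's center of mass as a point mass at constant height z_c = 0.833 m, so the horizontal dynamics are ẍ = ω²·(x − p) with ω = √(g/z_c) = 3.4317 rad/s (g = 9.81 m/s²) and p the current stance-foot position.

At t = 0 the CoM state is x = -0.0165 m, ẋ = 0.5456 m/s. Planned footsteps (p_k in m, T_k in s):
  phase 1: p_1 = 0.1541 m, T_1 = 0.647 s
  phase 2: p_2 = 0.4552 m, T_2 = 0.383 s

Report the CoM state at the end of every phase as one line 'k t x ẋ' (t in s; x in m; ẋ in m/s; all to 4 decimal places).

phase 1: p=0.1541, T=0.647, ωT=2.220310, cosh=4.659380, sinh=4.550805; start (x,ẋ)=(-0.016500, 0.545600) → end (x,ẋ)=(0.082734, -0.122102)
phase 2: p=0.4552, T=0.383, ωT=1.314341, cosh=1.995474, sinh=1.726823; start (x,ẋ)=(0.082734, -0.122102) → end (x,ẋ)=(-0.349487, -2.450860)

1 0.6470 0.0827 -0.1221
2 1.0300 -0.3495 -2.4509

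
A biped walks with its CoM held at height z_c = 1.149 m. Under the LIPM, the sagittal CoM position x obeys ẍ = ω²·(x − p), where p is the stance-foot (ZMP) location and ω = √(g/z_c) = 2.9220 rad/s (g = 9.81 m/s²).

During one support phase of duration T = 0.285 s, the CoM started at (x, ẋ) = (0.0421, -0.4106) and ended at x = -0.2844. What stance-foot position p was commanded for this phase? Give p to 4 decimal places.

ωT = 2.9220·0.285 = 0.832770; cosh(ωT) = 1.367262, sinh(ωT) = 0.932418
x(T) = p + (x₀−p)·cosh(ωT) + (ẋ₀/ω)·sinh(ωT) ⇒ p·(1 − cosh) = x(T) − x₀·cosh − (ẋ₀/ω)·sinh
numerator   = -0.2844 − (0.0421)·1.367262 − (-0.4106/2.9220)·0.932418 = -0.210938
denominator = 1 − 1.367262 = -0.367262
p = -0.210938 / -0.367262 = 0.5744

p = 0.5744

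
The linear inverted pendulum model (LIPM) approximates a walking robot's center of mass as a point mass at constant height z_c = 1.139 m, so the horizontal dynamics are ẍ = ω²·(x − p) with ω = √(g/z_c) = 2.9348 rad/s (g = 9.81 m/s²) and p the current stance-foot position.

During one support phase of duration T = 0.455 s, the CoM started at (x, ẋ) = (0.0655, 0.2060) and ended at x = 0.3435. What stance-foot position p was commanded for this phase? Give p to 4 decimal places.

ωT = 2.9348·0.455 = 1.335334; cosh(ωT) = 2.032168, sinh(ωT) = 1.769098
x(T) = p + (x₀−p)·cosh(ωT) + (ẋ₀/ω)·sinh(ωT) ⇒ p·(1 − cosh) = x(T) − x₀·cosh − (ẋ₀/ω)·sinh
numerator   = 0.3435 − (0.0655)·2.032168 − (0.2060/2.9348)·1.769098 = 0.086216
denominator = 1 − 2.032168 = -1.032168
p = 0.086216 / -1.032168 = -0.0835

p = -0.0835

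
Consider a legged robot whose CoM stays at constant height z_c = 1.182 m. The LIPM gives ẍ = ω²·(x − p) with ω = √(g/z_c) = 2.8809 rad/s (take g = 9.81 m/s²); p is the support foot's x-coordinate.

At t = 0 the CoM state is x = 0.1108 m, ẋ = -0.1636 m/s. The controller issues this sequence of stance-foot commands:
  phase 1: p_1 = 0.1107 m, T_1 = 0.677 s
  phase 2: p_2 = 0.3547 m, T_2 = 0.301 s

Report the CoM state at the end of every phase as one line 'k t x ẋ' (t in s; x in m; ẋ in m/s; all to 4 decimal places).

1 0.6770 -0.0845 -0.5858
2 0.9780 -0.4596 -2.0603

phase 1: p=0.1107, T=0.677, ωT=1.950369, cosh=3.586753, sinh=3.444531; start (x,ẋ)=(0.110800, -0.163600) → end (x,ẋ)=(-0.084549, -0.585800)
phase 2: p=0.3547, T=0.301, ωT=0.867151, cosh=1.400133, sinh=0.979987; start (x,ẋ)=(-0.084549, -0.585800) → end (x,ẋ)=(-0.459577, -2.060305)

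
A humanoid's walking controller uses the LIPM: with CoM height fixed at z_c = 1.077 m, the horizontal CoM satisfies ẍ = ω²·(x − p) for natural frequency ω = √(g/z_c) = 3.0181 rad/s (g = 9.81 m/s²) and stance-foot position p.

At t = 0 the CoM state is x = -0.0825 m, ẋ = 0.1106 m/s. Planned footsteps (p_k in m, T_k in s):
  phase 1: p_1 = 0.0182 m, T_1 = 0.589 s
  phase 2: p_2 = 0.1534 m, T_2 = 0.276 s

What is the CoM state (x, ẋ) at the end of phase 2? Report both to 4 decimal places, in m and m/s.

x = -0.4724, ẋ = -1.6807

phase 1: p=0.0182, T=0.589, ωT=1.777661, cosh=3.042518, sinh=2.873485; start (x,ẋ)=(-0.082500, 0.110600) → end (x,ẋ)=(-0.182881, -0.536815)
phase 2: p=0.1534, T=0.276, ωT=0.832996, cosh=1.367472, sinh=0.932727; start (x,ẋ)=(-0.182881, -0.536815) → end (x,ẋ)=(-0.472354, -1.680731)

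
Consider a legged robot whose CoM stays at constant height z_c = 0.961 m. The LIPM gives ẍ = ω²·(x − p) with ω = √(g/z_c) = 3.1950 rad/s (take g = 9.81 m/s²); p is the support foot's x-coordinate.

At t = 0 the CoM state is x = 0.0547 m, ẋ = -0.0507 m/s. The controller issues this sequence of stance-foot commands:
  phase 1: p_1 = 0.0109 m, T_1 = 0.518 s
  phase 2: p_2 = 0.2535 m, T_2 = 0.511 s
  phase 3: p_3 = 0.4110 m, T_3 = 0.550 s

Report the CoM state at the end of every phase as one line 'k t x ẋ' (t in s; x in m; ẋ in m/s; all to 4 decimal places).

1 0.5180 0.0897 0.2153
2 1.0290 -0.0158 -0.7162
3 1.5790 -1.4932 -5.9721

phase 1: p=0.0109, T=0.518, ωT=1.655010, cosh=2.712111, sinh=2.521021; start (x,ẋ)=(0.054700, -0.050700) → end (x,ẋ)=(0.089686, 0.215290)
phase 2: p=0.2535, T=0.511, ωT=1.632645, cosh=2.656402, sinh=2.460990; start (x,ẋ)=(0.089686, 0.215290) → end (x,ẋ)=(-0.015827, -0.716154)
phase 3: p=0.4110, T=0.550, ωT=1.757250, cosh=2.984497, sinh=2.811978; start (x,ẋ)=(-0.015827, -0.716154) → end (x,ẋ)=(-1.493164, -5.972088)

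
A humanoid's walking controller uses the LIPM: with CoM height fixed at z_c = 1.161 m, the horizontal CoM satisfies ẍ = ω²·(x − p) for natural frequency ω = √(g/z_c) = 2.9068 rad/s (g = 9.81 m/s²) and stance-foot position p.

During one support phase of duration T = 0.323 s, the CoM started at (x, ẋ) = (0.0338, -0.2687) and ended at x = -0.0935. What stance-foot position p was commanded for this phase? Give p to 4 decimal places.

ωT = 2.9068·0.323 = 0.938896; cosh(ωT) = 1.474108, sinh(ωT) = 1.083049
x(T) = p + (x₀−p)·cosh(ωT) + (ẋ₀/ω)·sinh(ωT) ⇒ p·(1 − cosh) = x(T) − x₀·cosh − (ẋ₀/ω)·sinh
numerator   = -0.0935 − (0.0338)·1.474108 − (-0.2687/2.9068)·1.083049 = -0.043209
denominator = 1 − 1.474108 = -0.474108
p = -0.043209 / -0.474108 = 0.0911

p = 0.0911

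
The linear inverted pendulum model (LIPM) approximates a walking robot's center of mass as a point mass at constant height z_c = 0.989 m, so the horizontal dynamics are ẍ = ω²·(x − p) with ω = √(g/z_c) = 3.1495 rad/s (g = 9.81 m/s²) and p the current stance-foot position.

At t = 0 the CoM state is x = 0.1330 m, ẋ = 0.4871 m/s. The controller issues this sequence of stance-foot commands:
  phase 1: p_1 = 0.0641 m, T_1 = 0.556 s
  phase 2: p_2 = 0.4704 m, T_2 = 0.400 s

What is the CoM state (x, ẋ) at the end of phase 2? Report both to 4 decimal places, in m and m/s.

x = 1.9644, ẋ = 5.0818

phase 1: p=0.0641, T=0.556, ωT=1.751122, cosh=2.967321, sinh=2.793742; start (x,ẋ)=(0.133000, 0.487100) → end (x,ẋ)=(0.700627, 2.051626)
phase 2: p=0.4704, T=0.400, ωT=1.259800, cosh=1.904214, sinh=1.620503; start (x,ẋ)=(0.700627, 2.051626) → end (x,ẋ)=(1.964418, 5.081760)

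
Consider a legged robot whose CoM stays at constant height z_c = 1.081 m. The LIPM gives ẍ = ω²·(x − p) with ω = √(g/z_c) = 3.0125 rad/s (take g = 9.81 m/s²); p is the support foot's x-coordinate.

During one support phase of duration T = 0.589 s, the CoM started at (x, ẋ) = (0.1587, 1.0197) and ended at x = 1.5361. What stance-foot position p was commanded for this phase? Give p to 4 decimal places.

p = -0.0421

ωT = 3.0125·0.589 = 1.774363; cosh(ωT) = 3.033056, sinh(ωT) = 2.863465
x(T) = p + (x₀−p)·cosh(ωT) + (ẋ₀/ω)·sinh(ωT) ⇒ p·(1 − cosh) = x(T) − x₀·cosh − (ẋ₀/ω)·sinh
numerator   = 1.5361 − (0.1587)·3.033056 − (1.0197/3.0125)·2.863465 = 0.085501
denominator = 1 − 3.033056 = -2.033056
p = 0.085501 / -2.033056 = -0.0421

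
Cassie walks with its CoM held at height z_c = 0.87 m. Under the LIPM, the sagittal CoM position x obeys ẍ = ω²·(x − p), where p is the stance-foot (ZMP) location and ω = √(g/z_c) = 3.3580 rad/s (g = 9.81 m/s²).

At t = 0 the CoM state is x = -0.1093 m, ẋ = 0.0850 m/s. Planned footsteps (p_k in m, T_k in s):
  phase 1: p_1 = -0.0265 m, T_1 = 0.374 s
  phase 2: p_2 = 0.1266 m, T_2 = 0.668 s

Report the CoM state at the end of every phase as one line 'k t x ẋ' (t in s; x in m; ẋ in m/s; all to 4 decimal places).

1 0.3740 -0.1428 -0.2872
2 1.0420 -1.5554 -5.5827

phase 1: p=-0.0265, T=0.374, ωT=1.255892, cosh=1.897895, sinh=1.613074; start (x,ẋ)=(-0.109300, 0.085000) → end (x,ẋ)=(-0.142814, -0.287182)
phase 2: p=0.1266, T=0.668, ωT=2.243144, cosh=4.764517, sinh=4.658393; start (x,ẋ)=(-0.142814, -0.287182) → end (x,ẋ)=(-1.555424, -5.582702)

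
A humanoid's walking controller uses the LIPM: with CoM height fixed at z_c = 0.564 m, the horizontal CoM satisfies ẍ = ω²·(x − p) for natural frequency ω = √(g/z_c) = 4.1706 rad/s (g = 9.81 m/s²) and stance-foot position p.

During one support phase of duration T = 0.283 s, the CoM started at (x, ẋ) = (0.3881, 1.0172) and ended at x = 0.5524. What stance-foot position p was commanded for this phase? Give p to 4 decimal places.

ωT = 4.1706·0.283 = 1.180280; cosh(ωT) = 1.781239, sinh(ωT) = 1.474046
x(T) = p + (x₀−p)·cosh(ωT) + (ẋ₀/ω)·sinh(ωT) ⇒ p·(1 − cosh) = x(T) − x₀·cosh − (ẋ₀/ω)·sinh
numerator   = 0.5524 − (0.3881)·1.781239 − (1.0172/4.1706)·1.474046 = -0.498415
denominator = 1 − 1.781239 = -0.781239
p = -0.498415 / -0.781239 = 0.6380

p = 0.6380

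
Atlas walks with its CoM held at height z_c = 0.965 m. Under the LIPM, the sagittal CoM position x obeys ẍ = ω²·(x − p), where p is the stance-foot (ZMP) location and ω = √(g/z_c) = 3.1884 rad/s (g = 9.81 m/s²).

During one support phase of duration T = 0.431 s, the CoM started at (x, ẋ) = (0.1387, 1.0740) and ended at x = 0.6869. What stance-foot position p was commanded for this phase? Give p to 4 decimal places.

ωT = 3.1884·0.431 = 1.374200; cosh(ωT) = 2.102479, sinh(ωT) = 1.849437
x(T) = p + (x₀−p)·cosh(ωT) + (ẋ₀/ω)·sinh(ωT) ⇒ p·(1 − cosh) = x(T) − x₀·cosh − (ẋ₀/ω)·sinh
numerator   = 0.6869 − (0.1387)·2.102479 − (1.0740/3.1884)·1.849437 = -0.227689
denominator = 1 − 2.102479 = -1.102479
p = -0.227689 / -1.102479 = 0.2065

p = 0.2065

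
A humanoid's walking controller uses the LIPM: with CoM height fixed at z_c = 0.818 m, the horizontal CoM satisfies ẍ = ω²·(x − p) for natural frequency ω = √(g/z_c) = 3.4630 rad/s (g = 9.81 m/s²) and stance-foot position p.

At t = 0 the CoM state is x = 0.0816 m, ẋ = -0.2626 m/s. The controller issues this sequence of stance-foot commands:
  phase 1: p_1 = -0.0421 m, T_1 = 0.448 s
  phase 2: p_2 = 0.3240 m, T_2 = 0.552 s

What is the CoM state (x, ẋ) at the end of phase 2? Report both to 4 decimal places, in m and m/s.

phase 1: p=-0.0421, T=0.448, ωT=1.551424, cosh=2.465065, sinh=2.253119; start (x,ẋ)=(0.081600, -0.262600) → end (x,ẋ)=(0.091974, 0.317850)
phase 2: p=0.3240, T=0.552, ωT=1.911576, cosh=3.455794, sinh=3.307946; start (x,ẋ)=(0.091974, 0.317850) → end (x,ẋ)=(-0.174216, -1.559532)

x = -0.1742, ẋ = -1.5595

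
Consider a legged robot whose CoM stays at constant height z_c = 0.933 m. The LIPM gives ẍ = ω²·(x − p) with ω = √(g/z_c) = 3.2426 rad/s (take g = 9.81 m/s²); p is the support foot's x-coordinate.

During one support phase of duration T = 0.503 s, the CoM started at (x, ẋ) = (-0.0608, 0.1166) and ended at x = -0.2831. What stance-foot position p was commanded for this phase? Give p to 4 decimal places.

ωT = 3.2426·0.503 = 1.631028; cosh(ωT) = 2.652426, sinh(ωT) = 2.456697
x(T) = p + (x₀−p)·cosh(ωT) + (ẋ₀/ω)·sinh(ωT) ⇒ p·(1 − cosh) = x(T) − x₀·cosh − (ẋ₀/ω)·sinh
numerator   = -0.2831 − (-0.0608)·2.652426 − (0.1166/3.2426)·2.456697 = -0.210172
denominator = 1 − 2.652426 = -1.652426
p = -0.210172 / -1.652426 = 0.1272

p = 0.1272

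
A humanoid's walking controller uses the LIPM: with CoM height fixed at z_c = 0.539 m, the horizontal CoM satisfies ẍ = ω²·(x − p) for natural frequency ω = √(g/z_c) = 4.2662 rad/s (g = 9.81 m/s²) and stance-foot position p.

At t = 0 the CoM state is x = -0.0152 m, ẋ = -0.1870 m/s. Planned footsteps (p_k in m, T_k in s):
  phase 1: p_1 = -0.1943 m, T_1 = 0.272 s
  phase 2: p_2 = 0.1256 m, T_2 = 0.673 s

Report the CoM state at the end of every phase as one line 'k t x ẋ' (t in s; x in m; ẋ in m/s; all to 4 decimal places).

1 0.2720 0.0565 0.7718
2 0.9450 1.1053 4.2400

phase 1: p=-0.1943, T=0.272, ωT=1.160406, cosh=1.752294, sinh=1.438936; start (x,ẋ)=(-0.015200, -0.187000) → end (x,ẋ)=(0.056463, 0.771778)
phase 2: p=0.1256, T=0.673, ωT=2.871153, cosh=8.856996, sinh=8.800362; start (x,ẋ)=(0.056463, 0.771778) → end (x,ẋ)=(1.105287, 4.239952)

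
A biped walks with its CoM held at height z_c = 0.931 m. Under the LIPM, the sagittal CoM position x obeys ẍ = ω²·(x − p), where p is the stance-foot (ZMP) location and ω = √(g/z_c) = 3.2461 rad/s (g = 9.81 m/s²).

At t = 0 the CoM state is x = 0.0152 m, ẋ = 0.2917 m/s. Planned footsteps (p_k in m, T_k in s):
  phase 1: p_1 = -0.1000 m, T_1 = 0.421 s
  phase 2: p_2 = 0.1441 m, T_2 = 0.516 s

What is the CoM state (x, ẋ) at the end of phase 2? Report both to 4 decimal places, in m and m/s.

phase 1: p=-0.1000, T=0.421, ωT=1.366608, cosh=2.088498, sinh=1.833527; start (x,ẋ)=(0.015200, 0.291700) → end (x,ẋ)=(0.305359, 1.294864)
phase 2: p=0.1441, T=0.516, ωT=1.674988, cosh=2.763020, sinh=2.575709; start (x,ẋ)=(0.305359, 1.294864) → end (x,ẋ)=(1.617107, 4.926020)

x = 1.6171, ẋ = 4.9260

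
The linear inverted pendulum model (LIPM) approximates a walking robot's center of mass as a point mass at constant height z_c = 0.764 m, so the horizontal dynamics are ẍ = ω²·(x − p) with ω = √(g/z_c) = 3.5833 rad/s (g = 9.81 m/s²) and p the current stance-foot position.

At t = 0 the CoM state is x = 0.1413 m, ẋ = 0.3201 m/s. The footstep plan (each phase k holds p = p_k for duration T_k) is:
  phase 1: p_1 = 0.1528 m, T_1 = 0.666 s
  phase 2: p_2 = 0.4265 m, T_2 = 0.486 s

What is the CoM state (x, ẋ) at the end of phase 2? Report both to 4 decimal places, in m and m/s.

x = 2.0356, ẋ = 5.9437

phase 1: p=0.1528, T=0.666, ωT=2.386478, cosh=5.483538, sinh=5.391585; start (x,ẋ)=(0.141300, 0.320100) → end (x,ẋ)=(0.571375, 1.533104)
phase 2: p=0.4265, T=0.486, ωT=1.741484, cosh=2.940532, sinh=2.765272; start (x,ẋ)=(0.571375, 1.533104) → end (x,ẋ)=(2.035624, 5.943682)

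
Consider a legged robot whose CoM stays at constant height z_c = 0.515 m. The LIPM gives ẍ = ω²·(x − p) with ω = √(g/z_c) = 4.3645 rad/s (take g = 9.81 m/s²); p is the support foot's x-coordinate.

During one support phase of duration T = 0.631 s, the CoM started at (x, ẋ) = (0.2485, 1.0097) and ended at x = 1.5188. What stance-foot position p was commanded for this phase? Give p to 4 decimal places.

p = 0.3268

ωT = 4.3645·0.631 = 2.753999; cosh(ωT) = 7.884496, sinh(ωT) = 7.820824
x(T) = p + (x₀−p)·cosh(ωT) + (ẋ₀/ω)·sinh(ωT) ⇒ p·(1 − cosh) = x(T) − x₀·cosh − (ẋ₀/ω)·sinh
numerator   = 1.5188 − (0.2485)·7.884496 − (1.0097/4.3645)·7.820824 = -2.249796
denominator = 1 − 7.884496 = -6.884496
p = -2.249796 / -6.884496 = 0.3268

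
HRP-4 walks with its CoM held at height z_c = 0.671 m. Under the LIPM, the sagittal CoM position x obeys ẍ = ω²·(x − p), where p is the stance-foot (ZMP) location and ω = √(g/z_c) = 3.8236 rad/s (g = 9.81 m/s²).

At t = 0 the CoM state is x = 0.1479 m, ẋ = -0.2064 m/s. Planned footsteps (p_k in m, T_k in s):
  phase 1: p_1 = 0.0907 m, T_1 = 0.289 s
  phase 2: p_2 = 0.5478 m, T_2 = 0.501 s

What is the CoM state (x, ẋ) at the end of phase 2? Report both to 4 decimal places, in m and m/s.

x = -1.0023, ẋ = -5.6902

phase 1: p=0.0907, T=0.289, ωT=1.105020, cosh=1.675245, sinh=1.344041; start (x,ẋ)=(0.147900, -0.206400) → end (x,ẋ)=(0.113972, -0.051815)
phase 2: p=0.5478, T=0.501, ωT=1.915624, cosh=3.469211, sinh=3.321961; start (x,ẋ)=(0.113972, -0.051815) → end (x,ẋ)=(-1.002259, -5.690178)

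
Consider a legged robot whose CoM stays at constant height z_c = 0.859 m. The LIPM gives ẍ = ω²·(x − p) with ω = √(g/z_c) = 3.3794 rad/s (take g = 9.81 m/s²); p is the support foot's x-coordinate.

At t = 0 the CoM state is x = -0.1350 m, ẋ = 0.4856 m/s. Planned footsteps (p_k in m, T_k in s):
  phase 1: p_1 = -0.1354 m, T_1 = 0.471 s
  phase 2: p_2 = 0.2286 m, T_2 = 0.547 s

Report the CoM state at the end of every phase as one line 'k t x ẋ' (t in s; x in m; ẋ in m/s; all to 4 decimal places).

phase 1: p=-0.1354, T=0.471, ωT=1.591697, cosh=2.557830, sinh=2.354250; start (x,ẋ)=(-0.135000, 0.485600) → end (x,ẋ)=(0.203915, 1.245264)
phase 2: p=0.2286, T=0.547, ωT=1.848532, cosh=3.253979, sinh=3.096510; start (x,ẋ)=(0.203915, 1.245264) → end (x,ẋ)=(1.289299, 3.793752)

1 0.4710 0.2039 1.2453
2 1.0180 1.2893 3.7938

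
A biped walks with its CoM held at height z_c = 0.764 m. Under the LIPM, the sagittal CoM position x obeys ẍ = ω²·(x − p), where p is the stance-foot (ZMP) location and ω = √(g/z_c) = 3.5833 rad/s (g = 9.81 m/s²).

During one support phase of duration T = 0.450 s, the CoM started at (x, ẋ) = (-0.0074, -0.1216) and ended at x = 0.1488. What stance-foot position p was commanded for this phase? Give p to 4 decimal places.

p = -0.1554

ωT = 3.5833·0.450 = 1.612485; cosh(ωT) = 2.607325, sinh(ωT) = 2.407934
x(T) = p + (x₀−p)·cosh(ωT) + (ẋ₀/ω)·sinh(ωT) ⇒ p·(1 − cosh) = x(T) − x₀·cosh − (ẋ₀/ω)·sinh
numerator   = 0.1488 − (-0.0074)·2.607325 − (-0.1216/3.5833)·2.407934 = 0.249808
denominator = 1 − 2.607325 = -1.607325
p = 0.249808 / -1.607325 = -0.1554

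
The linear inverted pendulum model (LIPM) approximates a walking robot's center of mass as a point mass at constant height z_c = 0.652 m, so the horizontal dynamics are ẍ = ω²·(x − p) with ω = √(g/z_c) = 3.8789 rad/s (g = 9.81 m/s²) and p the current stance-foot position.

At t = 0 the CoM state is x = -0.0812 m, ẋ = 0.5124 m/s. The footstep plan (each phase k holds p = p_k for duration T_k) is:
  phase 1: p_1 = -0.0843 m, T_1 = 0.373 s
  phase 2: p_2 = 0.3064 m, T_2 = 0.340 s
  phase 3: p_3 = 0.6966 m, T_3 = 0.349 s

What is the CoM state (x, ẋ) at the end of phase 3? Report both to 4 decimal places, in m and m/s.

x = 1.2070, ẋ = 2.4837

phase 1: p=-0.0843, T=0.373, ωT=1.446830, cosh=2.242468, sinh=2.007153; start (x,ẋ)=(-0.081200, 0.512400) → end (x,ẋ)=(0.187795, 1.173176)
phase 2: p=0.3064, T=0.340, ωT=1.318826, cosh=2.003239, sinh=1.735790; start (x,ẋ)=(0.187795, 1.173176) → end (x,ẋ)=(0.593797, 1.551590)
phase 3: p=0.6966, T=0.349, ωT=1.353736, cosh=2.065069, sinh=1.806795; start (x,ẋ)=(0.593797, 1.551590) → end (x,ẋ)=(1.207037, 2.483657)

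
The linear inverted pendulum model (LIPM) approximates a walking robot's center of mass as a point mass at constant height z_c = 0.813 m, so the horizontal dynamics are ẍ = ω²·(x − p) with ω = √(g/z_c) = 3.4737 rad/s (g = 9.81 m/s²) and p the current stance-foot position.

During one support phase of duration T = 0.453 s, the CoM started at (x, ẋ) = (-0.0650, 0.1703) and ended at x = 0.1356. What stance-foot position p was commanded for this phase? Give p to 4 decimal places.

ωT = 3.4737·0.453 = 1.573586; cosh(ωT) = 2.515608, sinh(ωT) = 2.308308
x(T) = p + (x₀−p)·cosh(ωT) + (ẋ₀/ω)·sinh(ωT) ⇒ p·(1 − cosh) = x(T) − x₀·cosh − (ẋ₀/ω)·sinh
numerator   = 0.1356 − (-0.0650)·2.515608 − (0.1703/3.4737)·2.308308 = 0.185949
denominator = 1 − 2.515608 = -1.515608
p = 0.185949 / -1.515608 = -0.1227

p = -0.1227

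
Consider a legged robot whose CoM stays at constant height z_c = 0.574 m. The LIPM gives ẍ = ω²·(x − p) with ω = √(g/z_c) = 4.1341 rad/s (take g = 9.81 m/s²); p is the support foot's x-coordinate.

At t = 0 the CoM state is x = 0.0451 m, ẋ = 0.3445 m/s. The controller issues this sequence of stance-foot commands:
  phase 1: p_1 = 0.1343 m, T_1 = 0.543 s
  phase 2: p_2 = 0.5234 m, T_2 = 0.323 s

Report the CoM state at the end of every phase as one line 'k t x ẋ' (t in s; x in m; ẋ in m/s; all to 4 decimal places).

phase 1: p=0.1343, T=0.543, ωT=2.244816, cosh=4.772314, sinh=4.666367; start (x,ẋ)=(0.045100, 0.344500) → end (x,ẋ)=(0.097464, -0.076715)
phase 2: p=0.5234, T=0.323, ωT=1.335314, cosh=2.032133, sinh=1.769057; start (x,ẋ)=(0.097464, -0.076715) → end (x,ẋ)=(-0.374986, -3.270961)

1 0.5430 0.0975 -0.0767
2 0.8660 -0.3750 -3.2710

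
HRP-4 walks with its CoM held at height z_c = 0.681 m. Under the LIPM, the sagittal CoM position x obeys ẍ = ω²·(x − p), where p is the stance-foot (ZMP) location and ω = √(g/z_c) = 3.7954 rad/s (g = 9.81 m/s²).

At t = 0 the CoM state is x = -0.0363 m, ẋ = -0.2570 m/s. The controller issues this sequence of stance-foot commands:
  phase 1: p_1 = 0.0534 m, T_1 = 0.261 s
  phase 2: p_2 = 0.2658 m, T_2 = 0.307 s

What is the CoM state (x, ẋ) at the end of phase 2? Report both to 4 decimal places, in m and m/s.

x = -0.7887, ẋ = -3.7413

phase 1: p=0.0534, T=0.261, ωT=0.990599, cosh=1.532101, sinh=1.160747; start (x,ẋ)=(-0.036300, -0.257000) → end (x,ẋ)=(-0.162628, -0.788923)
phase 2: p=0.2658, T=0.307, ωT=1.165188, cosh=1.759195, sinh=1.447330; start (x,ẋ)=(-0.162628, -0.788923) → end (x,ẋ)=(-0.788734, -3.741308)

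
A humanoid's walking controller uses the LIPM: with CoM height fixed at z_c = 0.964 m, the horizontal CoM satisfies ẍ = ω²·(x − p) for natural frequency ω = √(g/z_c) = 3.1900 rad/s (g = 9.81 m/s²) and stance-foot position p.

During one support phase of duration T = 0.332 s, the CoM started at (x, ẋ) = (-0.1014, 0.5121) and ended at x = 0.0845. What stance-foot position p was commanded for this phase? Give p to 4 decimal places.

ωT = 3.1900·0.332 = 1.059080; cosh(ωT) = 1.615246, sinh(ωT) = 1.268471
x(T) = p + (x₀−p)·cosh(ωT) + (ẋ₀/ω)·sinh(ωT) ⇒ p·(1 − cosh) = x(T) − x₀·cosh − (ẋ₀/ω)·sinh
numerator   = 0.0845 − (-0.1014)·1.615246 − (0.5121/3.1900)·1.268471 = 0.044655
denominator = 1 − 1.615246 = -0.615246
p = 0.044655 / -0.615246 = -0.0726

p = -0.0726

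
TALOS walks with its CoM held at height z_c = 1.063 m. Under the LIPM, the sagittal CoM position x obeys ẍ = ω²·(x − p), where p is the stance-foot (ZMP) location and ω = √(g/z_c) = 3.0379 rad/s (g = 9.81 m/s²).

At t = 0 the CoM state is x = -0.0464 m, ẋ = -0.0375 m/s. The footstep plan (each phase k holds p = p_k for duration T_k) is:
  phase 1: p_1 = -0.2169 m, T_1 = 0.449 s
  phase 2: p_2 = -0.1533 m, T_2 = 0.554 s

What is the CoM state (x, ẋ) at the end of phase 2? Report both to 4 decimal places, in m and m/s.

x = 1.3388, ẋ = 4.5423

phase 1: p=-0.2169, T=0.449, ωT=1.364017, cosh=2.083754, sinh=1.828122; start (x,ẋ)=(-0.046400, -0.037500) → end (x,ẋ)=(0.115814, 0.868757)
phase 2: p=-0.1533, T=0.554, ωT=1.682997, cosh=2.783737, sinh=2.597921; start (x,ẋ)=(0.115814, 0.868757) → end (x,ẋ)=(1.338777, 4.542296)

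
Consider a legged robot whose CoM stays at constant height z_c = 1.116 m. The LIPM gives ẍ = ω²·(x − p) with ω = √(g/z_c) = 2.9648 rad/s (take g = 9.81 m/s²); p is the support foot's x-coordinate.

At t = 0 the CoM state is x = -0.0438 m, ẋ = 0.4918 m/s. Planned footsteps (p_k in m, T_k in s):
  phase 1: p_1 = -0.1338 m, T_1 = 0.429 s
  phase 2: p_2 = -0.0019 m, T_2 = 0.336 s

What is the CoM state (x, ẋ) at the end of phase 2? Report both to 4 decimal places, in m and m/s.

x = 1.0272, ẋ = 3.2189

phase 1: p=-0.1338, T=0.429, ωT=1.271899, cosh=1.923960, sinh=1.643661; start (x,ẋ)=(-0.043800, 0.491800) → end (x,ẋ)=(0.312006, 1.384785)
phase 2: p=-0.0019, T=0.336, ωT=0.996173, cosh=1.538594, sinh=1.169304; start (x,ẋ)=(0.312006, 1.384785) → end (x,ẋ)=(1.027228, 3.218858)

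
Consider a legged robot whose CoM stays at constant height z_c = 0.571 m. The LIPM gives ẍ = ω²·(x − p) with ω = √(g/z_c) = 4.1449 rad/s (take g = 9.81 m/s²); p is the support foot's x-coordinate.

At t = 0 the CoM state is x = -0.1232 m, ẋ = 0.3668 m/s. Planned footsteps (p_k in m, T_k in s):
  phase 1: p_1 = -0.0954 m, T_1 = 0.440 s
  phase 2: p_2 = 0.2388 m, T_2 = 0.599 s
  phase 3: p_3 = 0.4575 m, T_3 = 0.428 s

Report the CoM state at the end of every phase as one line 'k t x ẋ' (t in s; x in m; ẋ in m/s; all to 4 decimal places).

1 0.4400 0.0832 0.8182
2 1.0390 0.4744 1.0986
3 1.4670 1.2673 3.5312

phase 1: p=-0.0954, T=0.440, ωT=1.823756, cosh=3.178251, sinh=3.016833; start (x,ẋ)=(-0.123200, 0.366800) → end (x,ẋ)=(0.083217, 0.818158)
phase 2: p=0.2388, T=0.599, ωT=2.482795, cosh=6.029099, sinh=5.945589; start (x,ẋ)=(0.083217, 0.818158) → end (x,ẋ)=(0.474370, 1.098591)
phase 3: p=0.4575, T=0.428, ωT=1.774017, cosh=3.032068, sinh=2.862418; start (x,ẋ)=(0.474370, 1.098591) → end (x,ẋ)=(1.267325, 3.531156)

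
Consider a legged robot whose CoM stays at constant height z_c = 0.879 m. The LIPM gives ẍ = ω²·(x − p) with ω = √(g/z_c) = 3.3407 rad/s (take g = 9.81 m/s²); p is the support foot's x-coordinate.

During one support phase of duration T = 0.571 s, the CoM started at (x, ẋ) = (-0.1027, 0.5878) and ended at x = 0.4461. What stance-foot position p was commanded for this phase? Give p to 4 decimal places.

ωT = 3.3407·0.571 = 1.907540; cosh(ωT) = 3.442470, sinh(ωT) = 3.294025
x(T) = p + (x₀−p)·cosh(ωT) + (ẋ₀/ω)·sinh(ωT) ⇒ p·(1 − cosh) = x(T) − x₀·cosh − (ẋ₀/ω)·sinh
numerator   = 0.4461 − (-0.1027)·3.442470 − (0.5878/3.3407)·3.294025 = 0.220054
denominator = 1 − 3.442470 = -2.442470
p = 0.220054 / -2.442470 = -0.0901

p = -0.0901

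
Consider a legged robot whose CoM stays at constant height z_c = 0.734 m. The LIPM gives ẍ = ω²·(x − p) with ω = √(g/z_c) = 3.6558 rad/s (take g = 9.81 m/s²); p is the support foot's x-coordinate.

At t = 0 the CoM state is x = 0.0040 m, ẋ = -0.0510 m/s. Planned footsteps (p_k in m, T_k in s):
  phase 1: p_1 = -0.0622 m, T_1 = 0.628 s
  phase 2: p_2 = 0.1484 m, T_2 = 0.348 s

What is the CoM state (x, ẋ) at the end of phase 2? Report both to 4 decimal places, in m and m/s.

x = 0.6703, ẋ = 2.1154

phase 1: p=-0.0622, T=0.628, ωT=2.295842, cosh=5.016738, sinh=4.916062; start (x,ẋ)=(0.004000, -0.051000) → end (x,ẋ)=(0.201327, 0.933902)
phase 2: p=0.1484, T=0.348, ωT=1.272218, cosh=1.924485, sinh=1.644276; start (x,ẋ)=(0.201327, 0.933902) → end (x,ẋ)=(0.670300, 2.115431)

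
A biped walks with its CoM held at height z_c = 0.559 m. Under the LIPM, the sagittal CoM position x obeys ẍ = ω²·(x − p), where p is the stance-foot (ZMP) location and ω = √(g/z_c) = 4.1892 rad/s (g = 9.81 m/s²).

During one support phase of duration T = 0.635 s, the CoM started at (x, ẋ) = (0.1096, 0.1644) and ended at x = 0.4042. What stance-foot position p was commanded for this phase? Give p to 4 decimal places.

ωT = 4.1892·0.635 = 2.660142; cosh(ωT) = 7.184129, sinh(ωT) = 7.114191
x(T) = p + (x₀−p)·cosh(ωT) + (ẋ₀/ω)·sinh(ωT) ⇒ p·(1 − cosh) = x(T) − x₀·cosh − (ẋ₀/ω)·sinh
numerator   = 0.4042 − (0.1096)·7.184129 − (0.1644/4.1892)·7.114191 = -0.662368
denominator = 1 − 7.184129 = -6.184129
p = -0.662368 / -6.184129 = 0.1071

p = 0.1071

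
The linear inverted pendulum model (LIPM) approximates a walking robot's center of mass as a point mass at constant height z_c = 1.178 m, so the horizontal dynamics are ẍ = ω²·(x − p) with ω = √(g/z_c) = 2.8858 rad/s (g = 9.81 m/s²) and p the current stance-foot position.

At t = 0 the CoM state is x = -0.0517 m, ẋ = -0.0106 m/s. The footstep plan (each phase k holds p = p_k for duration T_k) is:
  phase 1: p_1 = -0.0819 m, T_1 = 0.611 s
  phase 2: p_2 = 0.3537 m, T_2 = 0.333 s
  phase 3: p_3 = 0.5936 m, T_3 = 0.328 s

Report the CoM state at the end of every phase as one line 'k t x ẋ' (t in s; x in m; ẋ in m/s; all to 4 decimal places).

1 0.6110 -0.0017 0.2148
2 0.9440 -0.0957 -0.8224
3 1.2720 -0.7401 -3.3960

phase 1: p=-0.0819, T=0.611, ωT=1.763224, cosh=3.001348, sinh=2.829857; start (x,ẋ)=(-0.051700, -0.010600) → end (x,ẋ)=(-0.001654, 0.214811)
phase 2: p=0.3537, T=0.333, ωT=0.960971, cosh=1.498378, sinh=1.115857; start (x,ẋ)=(-0.001654, 0.214811) → end (x,ẋ)=(-0.095693, -0.822421)
phase 3: p=0.5936, T=0.328, ωT=0.946542, cosh=1.482433, sinh=1.094352; start (x,ẋ)=(-0.095693, -0.822421) → end (x,ẋ)=(-0.740108, -3.396026)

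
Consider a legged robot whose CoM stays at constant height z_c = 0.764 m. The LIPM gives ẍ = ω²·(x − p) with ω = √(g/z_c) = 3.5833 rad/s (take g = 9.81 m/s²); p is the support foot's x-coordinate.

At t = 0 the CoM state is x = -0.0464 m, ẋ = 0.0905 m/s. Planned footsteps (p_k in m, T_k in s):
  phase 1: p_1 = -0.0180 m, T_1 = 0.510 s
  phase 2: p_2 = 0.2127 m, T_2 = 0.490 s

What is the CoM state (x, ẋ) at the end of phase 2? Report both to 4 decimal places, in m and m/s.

phase 1: p=-0.0180, T=0.510, ωT=1.827483, cosh=3.189517, sinh=3.028699; start (x,ẋ)=(-0.046400, 0.090500) → end (x,ẋ)=(-0.032089, -0.019566)
phase 2: p=0.2127, T=0.490, ωT=1.755817, cosh=2.980470, sinh=2.807704; start (x,ẋ)=(-0.032089, -0.019566) → end (x,ẋ)=(-0.532219, -2.521105)

x = -0.5322, ẋ = -2.5211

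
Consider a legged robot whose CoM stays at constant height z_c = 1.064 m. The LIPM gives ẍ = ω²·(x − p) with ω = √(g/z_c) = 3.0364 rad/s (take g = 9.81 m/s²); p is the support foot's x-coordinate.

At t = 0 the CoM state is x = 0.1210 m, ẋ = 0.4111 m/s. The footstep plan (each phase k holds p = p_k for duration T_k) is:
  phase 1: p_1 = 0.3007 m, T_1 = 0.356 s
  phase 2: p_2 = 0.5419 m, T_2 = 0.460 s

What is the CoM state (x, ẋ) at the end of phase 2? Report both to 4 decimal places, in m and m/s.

phase 1: p=0.3007, T=0.356, ωT=1.080958, cosh=1.643387, sinh=1.304116; start (x,ẋ)=(0.121000, 0.411100) → end (x,ẋ)=(0.181949, -0.035983)
phase 2: p=0.5419, T=0.460, ωT=1.396744, cosh=2.144709, sinh=1.897308; start (x,ẋ)=(0.181949, -0.035983) → end (x,ẋ)=(-0.252576, -2.150849)

x = -0.2526, ẋ = -2.1508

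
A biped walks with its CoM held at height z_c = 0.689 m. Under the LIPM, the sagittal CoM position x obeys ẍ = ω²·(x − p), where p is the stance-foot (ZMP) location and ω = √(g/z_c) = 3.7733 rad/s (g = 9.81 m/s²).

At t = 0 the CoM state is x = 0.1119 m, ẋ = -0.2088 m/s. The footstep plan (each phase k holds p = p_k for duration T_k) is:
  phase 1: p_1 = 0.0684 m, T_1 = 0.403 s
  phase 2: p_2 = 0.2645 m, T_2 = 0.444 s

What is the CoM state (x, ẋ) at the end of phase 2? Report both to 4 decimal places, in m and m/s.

phase 1: p=0.0684, T=0.403, ωT=1.520640, cosh=2.396862, sinh=2.178290; start (x,ẋ)=(0.111900, -0.208800) → end (x,ẋ)=(0.052125, -0.142923)
phase 2: p=0.2645, T=0.444, ωT=1.675345, cosh=2.763941, sinh=2.576697; start (x,ẋ)=(0.052125, -0.142923) → end (x,ẋ)=(-0.420090, -2.459878)

x = -0.4201, ẋ = -2.4599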